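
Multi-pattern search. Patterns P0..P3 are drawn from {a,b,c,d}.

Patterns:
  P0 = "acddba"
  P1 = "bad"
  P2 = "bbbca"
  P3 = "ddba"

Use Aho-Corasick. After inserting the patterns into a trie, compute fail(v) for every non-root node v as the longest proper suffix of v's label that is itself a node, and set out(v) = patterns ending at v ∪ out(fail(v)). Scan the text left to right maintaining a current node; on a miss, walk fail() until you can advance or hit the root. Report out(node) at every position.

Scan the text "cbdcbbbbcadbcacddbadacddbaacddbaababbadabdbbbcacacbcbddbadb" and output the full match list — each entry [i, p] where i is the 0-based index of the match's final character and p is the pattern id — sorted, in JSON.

Build:
Trie (insert patterns):
  0='ε' goto a→1 b→7 d→14
  1='a' goto c→2
  2='ac' goto d→3
  3='acd' goto d→4
  4='acdd' goto b→5
  5='acddb' goto a→6
  6='acddba' goto ·  ←P0
  7='b' goto a→8 b→10
  8='ba' goto d→9
  9='bad' goto ·  ←P1
  10='bb' goto b→11
  11='bbb' goto c→12
  12='bbbc' goto a→13
  13='bbbca' goto ·  ←P2
  14='d' goto d→15
  15='dd' goto b→16
  16='ddb' goto a→17
  17='ddba' goto ·  ←P3

Failure links (BFS by depth):
  fail(1) 'a': from fail(0)=0 chase 'a': 0 ⇒ 0;  out=∅∪out(0)=∅
  fail(7) 'b': from fail(0)=0 chase 'b': 0 ⇒ 0;  out=∅∪out(0)=∅
  fail(14) 'd': from fail(0)=0 chase 'd': 0 ⇒ 0;  out=∅∪out(0)=∅
  fail(2) 'ac': from fail(1)=0 chase 'c': 0 ⇒ 0;  out=∅∪out(0)=∅
  fail(8) 'ba': from fail(7)=0 chase 'a': 0 ⇒ 1;  out=∅∪out(1)=∅
  fail(10) 'bb': from fail(7)=0 chase 'b': 0 ⇒ 7;  out=∅∪out(7)=∅
  fail(15) 'dd': from fail(14)=0 chase 'd': 0 ⇒ 14;  out=∅∪out(14)=∅
  fail(3) 'acd': from fail(2)=0 chase 'd': 0 ⇒ 14;  out=∅∪out(14)=∅
  fail(9) 'bad': from fail(8)=1 chase 'd': 1→0 ⇒ 14;  out={1}∪out(14)={1}
  fail(11) 'bbb': from fail(10)=7 chase 'b': 7 ⇒ 10;  out=∅∪out(10)=∅
  fail(16) 'ddb': from fail(15)=14 chase 'b': 14→0 ⇒ 7;  out=∅∪out(7)=∅
  fail(4) 'acdd': from fail(3)=14 chase 'd': 14 ⇒ 15;  out=∅∪out(15)=∅
  fail(12) 'bbbc': from fail(11)=10 chase 'c': 10→7→0 ⇒ 0;  out=∅∪out(0)=∅
  fail(17) 'ddba': from fail(16)=7 chase 'a': 7 ⇒ 8;  out={3}∪out(8)={3}
  fail(5) 'acddb': from fail(4)=15 chase 'b': 15 ⇒ 16;  out=∅∪out(16)=∅
  fail(13) 'bbbca': from fail(12)=0 chase 'a': 0 ⇒ 1;  out={2}∪out(1)={2}
  fail(6) 'acddba': from fail(5)=16 chase 'a': 16 ⇒ 17;  out={0}∪out(17)={0,3}

Run:
pos 0 'c': at 0
pos 1 'b': at 7
pos 2 'd': at 14 (via fail)
pos 3 'c': at 0 (via fail)
pos 4 'b': at 7
pos 5 'b': at 10
pos 6 'b': at 11
pos 7 'b': at 11 (via fail)
pos 8 'c': at 12
pos 9 'a': at 13  ** P2@[5:9]
pos 10 'd': at 14 (via fail)
pos 11 'b': at 7 (via fail)
pos 12 'c': at 0 (via fail)
pos 13 'a': at 1
pos 14 'c': at 2
pos 15 'd': at 3
pos 16 'd': at 4
pos 17 'b': at 5
pos 18 'a': at 6  ** P0@[13:18],P3@[15:18]
pos 19 'd': at 9 (via fail)  ** P1@[17:19]
pos 20 'a': at 1 (via fail)
pos 21 'c': at 2
pos 22 'd': at 3
pos 23 'd': at 4
pos 24 'b': at 5
pos 25 'a': at 6  ** P0@[20:25],P3@[22:25]
pos 26 'a': at 1 (via fail)
pos 27 'c': at 2
pos 28 'd': at 3
pos 29 'd': at 4
pos 30 'b': at 5
pos 31 'a': at 6  ** P0@[26:31],P3@[28:31]
pos 32 'a': at 1 (via fail)
pos 33 'b': at 7 (via fail)
pos 34 'a': at 8
pos 35 'b': at 7 (via fail)
pos 36 'b': at 10
pos 37 'a': at 8 (via fail)
pos 38 'd': at 9  ** P1@[36:38]
pos 39 'a': at 1 (via fail)
pos 40 'b': at 7 (via fail)
pos 41 'd': at 14 (via fail)
pos 42 'b': at 7 (via fail)
pos 43 'b': at 10
pos 44 'b': at 11
pos 45 'c': at 12
pos 46 'a': at 13  ** P2@[42:46]
pos 47 'c': at 2 (via fail)
pos 48 'a': at 1 (via fail)
pos 49 'c': at 2
pos 50 'b': at 7 (via fail)
pos 51 'c': at 0 (via fail)
pos 52 'b': at 7
pos 53 'd': at 14 (via fail)
pos 54 'd': at 15
pos 55 'b': at 16
pos 56 'a': at 17  ** P3@[53:56]
pos 57 'd': at 9 (via fail)  ** P1@[55:57]
pos 58 'b': at 7 (via fail)

Result: [[9,2],[18,0],[18,3],[19,1],[25,0],[25,3],[31,0],[31,3],[38,1],[46,2],[56,3],[57,1]]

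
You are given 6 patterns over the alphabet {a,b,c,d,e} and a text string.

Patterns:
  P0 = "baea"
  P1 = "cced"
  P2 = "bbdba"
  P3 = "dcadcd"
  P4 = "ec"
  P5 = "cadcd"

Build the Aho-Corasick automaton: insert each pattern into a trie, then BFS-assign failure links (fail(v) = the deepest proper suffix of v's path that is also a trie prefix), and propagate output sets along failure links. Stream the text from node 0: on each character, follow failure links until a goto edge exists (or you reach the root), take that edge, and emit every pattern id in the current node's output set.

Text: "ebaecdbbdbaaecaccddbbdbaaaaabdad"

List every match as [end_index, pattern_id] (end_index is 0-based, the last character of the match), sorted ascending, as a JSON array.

Build automaton:
Trie nodes:
  0='ε' goto b→1 c→5 d→13 e→19
  1='b' goto a→2 b→9
  2='ba' goto e→3
  3='bae' goto a→4
  4='baea' goto ·  ←P0
  5='c' goto a→21 c→6
  6='cc' goto e→7
  7='cce' goto d→8
  8='cced' goto ·  ←P1
  9='bb' goto d→10
  10='bbd' goto b→11
  11='bbdb' goto a→12
  12='bbdba' goto ·  ←P2
  13='d' goto c→14
  14='dc' goto a→15
  15='dca' goto d→16
  16='dcad' goto c→17
  17='dcadc' goto d→18
  18='dcadcd' goto ·  ←P3
  19='e' goto c→20
  20='ec' goto ·  ←P4
  21='ca' goto d→22
  22='cad' goto c→23
  23='cadc' goto d→24
  24='cadcd' goto ·  ←P5

Failure links (BFS by depth):
  n1('b'): parent n0 fail=0; on 'b' 0 → fail=0;  out ∅∪∅=∅
  n5('c'): parent n0 fail=0; on 'c' 0 → fail=0;  out ∅∪∅=∅
  n13('d'): parent n0 fail=0; on 'd' 0 → fail=0;  out ∅∪∅=∅
  n19('e'): parent n0 fail=0; on 'e' 0 → fail=0;  out ∅∪∅=∅
  n2('ba'): parent n1 fail=0; on 'a' 0 → fail=0;  out ∅∪∅=∅
  n6('cc'): parent n5 fail=0; on 'c' 0 → fail=5;  out ∅∪∅=∅
  n9('bb'): parent n1 fail=0; on 'b' 0 → fail=1;  out ∅∪∅=∅
  n14('dc'): parent n13 fail=0; on 'c' 0 → fail=5;  out ∅∪∅=∅
  n20('ec'): parent n19 fail=0; on 'c' 0 → fail=5;  out {4}∪∅={4}
  n21('ca'): parent n5 fail=0; on 'a' 0 → fail=0;  out ∅∪∅=∅
  n3('bae'): parent n2 fail=0; on 'e' 0 → fail=19;  out ∅∪∅=∅
  n7('cce'): parent n6 fail=5; on 'e' 5→0 → fail=19;  out ∅∪∅=∅
  n10('bbd'): parent n9 fail=1; on 'd' 1→0 → fail=13;  out ∅∪∅=∅
  n15('dca'): parent n14 fail=5; on 'a' 5 → fail=21;  out ∅∪∅=∅
  n22('cad'): parent n21 fail=0; on 'd' 0 → fail=13;  out ∅∪∅=∅
  n4('baea'): parent n3 fail=19; on 'a' 19→0 → fail=0;  out {0}∪∅={0}
  n8('cced'): parent n7 fail=19; on 'd' 19→0 → fail=13;  out {1}∪∅={1}
  n11('bbdb'): parent n10 fail=13; on 'b' 13→0 → fail=1;  out ∅∪∅=∅
  n16('dcad'): parent n15 fail=21; on 'd' 21 → fail=22;  out ∅∪∅=∅
  n23('cadc'): parent n22 fail=13; on 'c' 13 → fail=14;  out ∅∪∅=∅
  n12('bbdba'): parent n11 fail=1; on 'a' 1 → fail=2;  out {2}∪∅={2}
  n17('dcadc'): parent n16 fail=22; on 'c' 22 → fail=23;  out ∅∪∅=∅
  n24('cadcd'): parent n23 fail=14; on 'd' 14→5→0 → fail=13;  out {5}∪∅={5}
  n18('dcadcd'): parent n17 fail=23; on 'd' 23 → fail=24;  out {3}∪{5}={3,5}

Run:
i=0 'e': node 0→19
i=1 'b': node 19→1 ·f
i=2 'a': node 1→2
i=3 'e': node 2→3
i=4 'c': node 3→20 ·f  → match P4@[3:4]
i=5 'd': node 20→13 ·f
i=6 'b': node 13→1 ·f
i=7 'b': node 1→9
i=8 'd': node 9→10
i=9 'b': node 10→11
i=10 'a': node 11→12  → match P2@[6:10]
i=11 'a': node 12→0 ·f
i=12 'e': node 0→19
i=13 'c': node 19→20  → match P4@[12:13]
i=14 'a': node 20→21 ·f
i=15 'c': node 21→5 ·f
i=16 'c': node 5→6
i=17 'd': node 6→13 ·f
i=18 'd': node 13→13 ·f
i=19 'b': node 13→1 ·f
i=20 'b': node 1→9
i=21 'd': node 9→10
i=22 'b': node 10→11
i=23 'a': node 11→12  → match P2@[19:23]
i=24 'a': node 12→0 ·f
i=25 'a': node 0→0
i=26 'a': node 0→0
i=27 'a': node 0→0
i=28 'b': node 0→1
i=29 'd': node 1→13 ·f
i=30 'a': node 13→0 ·f
i=31 'd': node 0→13

Matches: [[4,4],[10,2],[13,4],[23,2]]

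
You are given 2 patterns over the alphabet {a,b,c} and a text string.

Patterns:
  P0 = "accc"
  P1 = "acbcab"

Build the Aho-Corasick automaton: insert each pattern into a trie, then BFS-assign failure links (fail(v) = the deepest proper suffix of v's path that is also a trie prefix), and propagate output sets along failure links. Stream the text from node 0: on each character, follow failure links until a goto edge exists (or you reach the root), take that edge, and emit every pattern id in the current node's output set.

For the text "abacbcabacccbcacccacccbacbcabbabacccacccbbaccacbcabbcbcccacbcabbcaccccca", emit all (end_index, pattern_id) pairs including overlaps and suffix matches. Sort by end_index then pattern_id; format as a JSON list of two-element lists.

Build:
Trie (insert patterns):
  0='ε' goto a→1
  1='a' goto c→2
  2='ac' goto b→5 c→3
  3='acc' goto c→4
  4='accc' goto ·  [P0 ends]
  5='acb' goto c→6
  6='acbc' goto a→7
  7='acbca' goto b→8
  8='acbcab' goto ·  [P1 ends]

Failure links (BFS by depth):
  fail(1) 'a': from fail(0)=0 chase 'a': 0 ⇒ 0;  out=∅∪out(0)=∅
  fail(2) 'ac': from fail(1)=0 chase 'c': 0 ⇒ 0;  out=∅∪out(0)=∅
  fail(3) 'acc': from fail(2)=0 chase 'c': 0 ⇒ 0;  out=∅∪out(0)=∅
  fail(5) 'acb': from fail(2)=0 chase 'b': 0 ⇒ 0;  out=∅∪out(0)=∅
  fail(4) 'accc': from fail(3)=0 chase 'c': 0 ⇒ 0;  out={0}∪out(0)={0}
  fail(6) 'acbc': from fail(5)=0 chase 'c': 0 ⇒ 0;  out=∅∪out(0)=∅
  fail(7) 'acbca': from fail(6)=0 chase 'a': 0 ⇒ 1;  out=∅∪out(1)=∅
  fail(8) 'acbcab': from fail(7)=1 chase 'b': 1→0 ⇒ 0;  out={1}∪out(0)={1}

Scan:
i=0 'a': node 0→1
i=1 'b': node 1→0 (via fail)
i=2 'a': node 0→1
i=3 'c': node 1→2
i=4 'b': node 2→5
i=5 'c': node 5→6
i=6 'a': node 6→7
i=7 'b': node 7→8  → match P1@[2:7]
i=8 'a': node 8→1 (via fail)
i=9 'c': node 1→2
i=10 'c': node 2→3
i=11 'c': node 3→4  → match P0@[8:11]
i=12 'b': node 4→0 (via fail)
i=13 'c': node 0→0
i=14 'a': node 0→1
i=15 'c': node 1→2
i=16 'c': node 2→3
i=17 'c': node 3→4  → match P0@[14:17]
i=18 'a': node 4→1 (via fail)
i=19 'c': node 1→2
i=20 'c': node 2→3
i=21 'c': node 3→4  → match P0@[18:21]
i=22 'b': node 4→0 (via fail)
i=23 'a': node 0→1
i=24 'c': node 1→2
i=25 'b': node 2→5
i=26 'c': node 5→6
i=27 'a': node 6→7
i=28 'b': node 7→8  → match P1@[23:28]
i=29 'b': node 8→0 (via fail)
i=30 'a': node 0→1
i=31 'b': node 1→0 (via fail)
i=32 'a': node 0→1
i=33 'c': node 1→2
i=34 'c': node 2→3
i=35 'c': node 3→4  → match P0@[32:35]
i=36 'a': node 4→1 (via fail)
i=37 'c': node 1→2
i=38 'c': node 2→3
i=39 'c': node 3→4  → match P0@[36:39]
i=40 'b': node 4→0 (via fail)
i=41 'b': node 0→0
i=42 'a': node 0→1
i=43 'c': node 1→2
i=44 'c': node 2→3
i=45 'a': node 3→1 (via fail)
i=46 'c': node 1→2
i=47 'b': node 2→5
i=48 'c': node 5→6
i=49 'a': node 6→7
i=50 'b': node 7→8  → match P1@[45:50]
i=51 'b': node 8→0 (via fail)
i=52 'c': node 0→0
i=53 'b': node 0→0
i=54 'c': node 0→0
i=55 'c': node 0→0
i=56 'c': node 0→0
i=57 'a': node 0→1
i=58 'c': node 1→2
i=59 'b': node 2→5
i=60 'c': node 5→6
i=61 'a': node 6→7
i=62 'b': node 7→8  → match P1@[57:62]
i=63 'b': node 8→0 (via fail)
i=64 'c': node 0→0
i=65 'a': node 0→1
i=66 'c': node 1→2
i=67 'c': node 2→3
i=68 'c': node 3→4  → match P0@[65:68]
i=69 'c': node 4→0 (via fail)
i=70 'c': node 0→0
i=71 'a': node 0→1

Result: [[7,1],[11,0],[17,0],[21,0],[28,1],[35,0],[39,0],[50,1],[62,1],[68,0]]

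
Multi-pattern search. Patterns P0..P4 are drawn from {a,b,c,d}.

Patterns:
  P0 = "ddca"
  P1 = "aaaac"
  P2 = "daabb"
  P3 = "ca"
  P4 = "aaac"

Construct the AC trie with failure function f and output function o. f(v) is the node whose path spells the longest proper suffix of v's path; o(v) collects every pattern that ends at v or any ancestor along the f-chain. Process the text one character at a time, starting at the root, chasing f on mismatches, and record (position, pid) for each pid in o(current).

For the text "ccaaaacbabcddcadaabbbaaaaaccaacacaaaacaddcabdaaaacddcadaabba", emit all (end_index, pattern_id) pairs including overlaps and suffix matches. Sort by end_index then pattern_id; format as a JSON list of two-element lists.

Build:
Trie nodes:
  0='ε' goto a→5 c→14 d→1
  1='d' goto a→10 d→2
  2='dd' goto c→3
  3='ddc' goto a→4
  4='ddca' goto ·  ←P0
  5='a' goto a→6
  6='aa' goto a→7
  7='aaa' goto a→8 c→16
  8='aaaa' goto c→9
  9='aaaac' goto ·  ←P1
  10='da' goto a→11
  11='daa' goto b→12
  12='daab' goto b→13
  13='daabb' goto ·  ←P2
  14='c' goto a→15
  15='ca' goto ·  ←P3
  16='aaac' goto ·  ←P4

Failure links (BFS by depth):
  n1('d'): parent n0 fail=0; on 'd' 0 → fail=0;  out ∅∪∅=∅
  n5('a'): parent n0 fail=0; on 'a' 0 → fail=0;  out ∅∪∅=∅
  n14('c'): parent n0 fail=0; on 'c' 0 → fail=0;  out ∅∪∅=∅
  n2('dd'): parent n1 fail=0; on 'd' 0 → fail=1;  out ∅∪∅=∅
  n6('aa'): parent n5 fail=0; on 'a' 0 → fail=5;  out ∅∪∅=∅
  n10('da'): parent n1 fail=0; on 'a' 0 → fail=5;  out ∅∪∅=∅
  n15('ca'): parent n14 fail=0; on 'a' 0 → fail=5;  out {3}∪∅={3}
  n3('ddc'): parent n2 fail=1; on 'c' 1→0 → fail=14;  out ∅∪∅=∅
  n7('aaa'): parent n6 fail=5; on 'a' 5 → fail=6;  out ∅∪∅=∅
  n11('daa'): parent n10 fail=5; on 'a' 5 → fail=6;  out ∅∪∅=∅
  n4('ddca'): parent n3 fail=14; on 'a' 14 → fail=15;  out {0}∪{3}={0,3}
  n8('aaaa'): parent n7 fail=6; on 'a' 6 → fail=7;  out ∅∪∅=∅
  n12('daab'): parent n11 fail=6; on 'b' 6→5→0 → fail=0;  out ∅∪∅=∅
  n16('aaac'): parent n7 fail=6; on 'c' 6→5→0 → fail=14;  out {4}∪∅={4}
  n9('aaaac'): parent n8 fail=7; on 'c' 7 → fail=16;  out {1}∪{4}={1,4}
  n13('daabb'): parent n12 fail=0; on 'b' 0 → fail=0;  out {2}∪∅={2}

Text stream:
[0] read 'c'  n0⇒n14
[1] read 'c'  n14⇒n14 (via fail)
[2] read 'a'  n14⇒n15  → match P3@[1:2]
[3] read 'a'  n15⇒n6 (via fail)
[4] read 'a'  n6⇒n7
[5] read 'a'  n7⇒n8
[6] read 'c'  n8⇒n9  → match P1@[2:6],P4@[3:6]
[7] read 'b'  n9⇒n0 (via fail)
[8] read 'a'  n0⇒n5
[9] read 'b'  n5⇒n0 (via fail)
[10] read 'c'  n0⇒n14
[11] read 'd'  n14⇒n1 (via fail)
[12] read 'd'  n1⇒n2
[13] read 'c'  n2⇒n3
[14] read 'a'  n3⇒n4  → match P0@[11:14],P3@[13:14]
[15] read 'd'  n4⇒n1 (via fail)
[16] read 'a'  n1⇒n10
[17] read 'a'  n10⇒n11
[18] read 'b'  n11⇒n12
[19] read 'b'  n12⇒n13  → match P2@[15:19]
[20] read 'b'  n13⇒n0 (via fail)
[21] read 'a'  n0⇒n5
[22] read 'a'  n5⇒n6
[23] read 'a'  n6⇒n7
[24] read 'a'  n7⇒n8
[25] read 'a'  n8⇒n8 (via fail)
[26] read 'c'  n8⇒n9  → match P1@[22:26],P4@[23:26]
[27] read 'c'  n9⇒n14 (via fail)
[28] read 'a'  n14⇒n15  → match P3@[27:28]
[29] read 'a'  n15⇒n6 (via fail)
[30] read 'c'  n6⇒n14 (via fail)
[31] read 'a'  n14⇒n15  → match P3@[30:31]
[32] read 'c'  n15⇒n14 (via fail)
[33] read 'a'  n14⇒n15  → match P3@[32:33]
[34] read 'a'  n15⇒n6 (via fail)
[35] read 'a'  n6⇒n7
[36] read 'a'  n7⇒n8
[37] read 'c'  n8⇒n9  → match P1@[33:37],P4@[34:37]
[38] read 'a'  n9⇒n15 (via fail)  → match P3@[37:38]
[39] read 'd'  n15⇒n1 (via fail)
[40] read 'd'  n1⇒n2
[41] read 'c'  n2⇒n3
[42] read 'a'  n3⇒n4  → match P0@[39:42],P3@[41:42]
[43] read 'b'  n4⇒n0 (via fail)
[44] read 'd'  n0⇒n1
[45] read 'a'  n1⇒n10
[46] read 'a'  n10⇒n11
[47] read 'a'  n11⇒n7 (via fail)
[48] read 'a'  n7⇒n8
[49] read 'c'  n8⇒n9  → match P1@[45:49],P4@[46:49]
[50] read 'd'  n9⇒n1 (via fail)
[51] read 'd'  n1⇒n2
[52] read 'c'  n2⇒n3
[53] read 'a'  n3⇒n4  → match P0@[50:53],P3@[52:53]
[54] read 'd'  n4⇒n1 (via fail)
[55] read 'a'  n1⇒n10
[56] read 'a'  n10⇒n11
[57] read 'b'  n11⇒n12
[58] read 'b'  n12⇒n13  → match P2@[54:58]
[59] read 'a'  n13⇒n5 (via fail)

All matches (sorted): [[2,3],[6,1],[6,4],[14,0],[14,3],[19,2],[26,1],[26,4],[28,3],[31,3],[33,3],[37,1],[37,4],[38,3],[42,0],[42,3],[49,1],[49,4],[53,0],[53,3],[58,2]]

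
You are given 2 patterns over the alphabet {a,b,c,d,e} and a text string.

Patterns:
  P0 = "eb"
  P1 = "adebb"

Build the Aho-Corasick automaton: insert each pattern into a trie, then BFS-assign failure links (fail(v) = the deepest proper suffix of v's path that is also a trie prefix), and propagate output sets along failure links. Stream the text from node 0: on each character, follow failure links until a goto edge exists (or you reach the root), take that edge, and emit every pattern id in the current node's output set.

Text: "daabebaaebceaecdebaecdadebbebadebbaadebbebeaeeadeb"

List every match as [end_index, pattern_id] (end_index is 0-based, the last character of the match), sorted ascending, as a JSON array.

Build automaton:
Trie nodes:
  0='ε' goto a→3 e→1
  1='e' goto b→2
  2='eb' goto ·  [P0 ends]
  3='a' goto d→4
  4='ad' goto e→5
  5='ade' goto b→6
  6='adeb' goto b→7
  7='adebb' goto ·  [P1 ends]

BFS fail/out derivation:
  n1('e'): parent n0 fail=0; on 'e' 0 → fail=0;  out ∅∪∅=∅
  n3('a'): parent n0 fail=0; on 'a' 0 → fail=0;  out ∅∪∅=∅
  n2('eb'): parent n1 fail=0; on 'b' 0 → fail=0;  out {0}∪∅={0}
  n4('ad'): parent n3 fail=0; on 'd' 0 → fail=0;  out ∅∪∅=∅
  n5('ade'): parent n4 fail=0; on 'e' 0 → fail=1;  out ∅∪∅=∅
  n6('adeb'): parent n5 fail=1; on 'b' 1 → fail=2;  out ∅∪{0}={0}
  n7('adebb'): parent n6 fail=2; on 'b' 2→0 → fail=0;  out {1}∪∅={1}

Run:
i=0 'd': node 0→0
i=1 'a': node 0→3
i=2 'a': node 3→3 (via fail)
i=3 'b': node 3→0 (via fail)
i=4 'e': node 0→1
i=5 'b': node 1→2  → match P0@[4:5]
i=6 'a': node 2→3 (via fail)
i=7 'a': node 3→3 (via fail)
i=8 'e': node 3→1 (via fail)
i=9 'b': node 1→2  → match P0@[8:9]
i=10 'c': node 2→0 (via fail)
i=11 'e': node 0→1
i=12 'a': node 1→3 (via fail)
i=13 'e': node 3→1 (via fail)
i=14 'c': node 1→0 (via fail)
i=15 'd': node 0→0
i=16 'e': node 0→1
i=17 'b': node 1→2  → match P0@[16:17]
i=18 'a': node 2→3 (via fail)
i=19 'e': node 3→1 (via fail)
i=20 'c': node 1→0 (via fail)
i=21 'd': node 0→0
i=22 'a': node 0→3
i=23 'd': node 3→4
i=24 'e': node 4→5
i=25 'b': node 5→6  → match P0@[24:25]
i=26 'b': node 6→7  → match P1@[22:26]
i=27 'e': node 7→1 (via fail)
i=28 'b': node 1→2  → match P0@[27:28]
i=29 'a': node 2→3 (via fail)
i=30 'd': node 3→4
i=31 'e': node 4→5
i=32 'b': node 5→6  → match P0@[31:32]
i=33 'b': node 6→7  → match P1@[29:33]
i=34 'a': node 7→3 (via fail)
i=35 'a': node 3→3 (via fail)
i=36 'd': node 3→4
i=37 'e': node 4→5
i=38 'b': node 5→6  → match P0@[37:38]
i=39 'b': node 6→7  → match P1@[35:39]
i=40 'e': node 7→1 (via fail)
i=41 'b': node 1→2  → match P0@[40:41]
i=42 'e': node 2→1 (via fail)
i=43 'a': node 1→3 (via fail)
i=44 'e': node 3→1 (via fail)
i=45 'e': node 1→1 (via fail)
i=46 'a': node 1→3 (via fail)
i=47 'd': node 3→4
i=48 'e': node 4→5
i=49 'b': node 5→6  → match P0@[48:49]

Result: [[5,0],[9,0],[17,0],[25,0],[26,1],[28,0],[32,0],[33,1],[38,0],[39,1],[41,0],[49,0]]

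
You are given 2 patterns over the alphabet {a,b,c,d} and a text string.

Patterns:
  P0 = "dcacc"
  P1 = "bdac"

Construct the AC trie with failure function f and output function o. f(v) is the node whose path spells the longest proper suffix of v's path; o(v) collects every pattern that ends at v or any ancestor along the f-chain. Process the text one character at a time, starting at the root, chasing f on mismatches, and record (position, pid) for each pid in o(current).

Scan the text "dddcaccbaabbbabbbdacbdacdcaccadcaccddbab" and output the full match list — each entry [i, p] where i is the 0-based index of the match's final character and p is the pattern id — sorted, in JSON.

Build:
Trie (insert patterns):
  n0 'ε': b→6 d→1
  n1 'd': c→2
  n2 'dc': a→3
  n3 'dca': c→4
  n4 'dcac': c→5
  n5 'dcacc': ·  ←P0
  n6 'b': d→7
  n7 'bd': a→8
  n8 'bda': c→9
  n9 'bdac': ·  ←P1

BFS fail/out derivation:
  fail(1) 'd': from fail(0)=0 chase 'd': 0 ⇒ 0;  out=∅∪out(0)=∅
  fail(6) 'b': from fail(0)=0 chase 'b': 0 ⇒ 0;  out=∅∪out(0)=∅
  fail(2) 'dc': from fail(1)=0 chase 'c': 0 ⇒ 0;  out=∅∪out(0)=∅
  fail(7) 'bd': from fail(6)=0 chase 'd': 0 ⇒ 1;  out=∅∪out(1)=∅
  fail(3) 'dca': from fail(2)=0 chase 'a': 0 ⇒ 0;  out=∅∪out(0)=∅
  fail(8) 'bda': from fail(7)=1 chase 'a': 1→0 ⇒ 0;  out=∅∪out(0)=∅
  fail(4) 'dcac': from fail(3)=0 chase 'c': 0 ⇒ 0;  out=∅∪out(0)=∅
  fail(9) 'bdac': from fail(8)=0 chase 'c': 0 ⇒ 0;  out={1}∪out(0)={1}
  fail(5) 'dcacc': from fail(4)=0 chase 'c': 0 ⇒ 0;  out={0}∪out(0)={0}

Run:
i=0 'd': node 0→1
i=1 'd': node 1→1 ·f
i=2 'd': node 1→1 ·f
i=3 'c': node 1→2
i=4 'a': node 2→3
i=5 'c': node 3→4
i=6 'c': node 4→5  emit P0@[2:6]
i=7 'b': node 5→6 ·f
i=8 'a': node 6→0 ·f
i=9 'a': node 0→0
i=10 'b': node 0→6
i=11 'b': node 6→6 ·f
i=12 'b': node 6→6 ·f
i=13 'a': node 6→0 ·f
i=14 'b': node 0→6
i=15 'b': node 6→6 ·f
i=16 'b': node 6→6 ·f
i=17 'd': node 6→7
i=18 'a': node 7→8
i=19 'c': node 8→9  emit P1@[16:19]
i=20 'b': node 9→6 ·f
i=21 'd': node 6→7
i=22 'a': node 7→8
i=23 'c': node 8→9  emit P1@[20:23]
i=24 'd': node 9→1 ·f
i=25 'c': node 1→2
i=26 'a': node 2→3
i=27 'c': node 3→4
i=28 'c': node 4→5  emit P0@[24:28]
i=29 'a': node 5→0 ·f
i=30 'd': node 0→1
i=31 'c': node 1→2
i=32 'a': node 2→3
i=33 'c': node 3→4
i=34 'c': node 4→5  emit P0@[30:34]
i=35 'd': node 5→1 ·f
i=36 'd': node 1→1 ·f
i=37 'b': node 1→6 ·f
i=38 'a': node 6→0 ·f
i=39 'b': node 0→6

Matches: [[6,0],[19,1],[23,1],[28,0],[34,0]]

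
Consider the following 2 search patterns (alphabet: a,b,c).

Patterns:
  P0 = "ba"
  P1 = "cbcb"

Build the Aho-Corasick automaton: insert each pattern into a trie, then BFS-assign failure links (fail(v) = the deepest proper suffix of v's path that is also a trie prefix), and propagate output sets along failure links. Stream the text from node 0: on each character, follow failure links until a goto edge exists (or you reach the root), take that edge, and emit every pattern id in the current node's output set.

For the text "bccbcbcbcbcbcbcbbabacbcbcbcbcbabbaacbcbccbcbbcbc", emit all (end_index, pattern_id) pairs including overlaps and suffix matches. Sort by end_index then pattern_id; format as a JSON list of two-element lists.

Construct AC machine:
Trie (insert patterns):
  0='ε' goto b→1 c→3
  1='b' goto a→2
  2='ba' goto ·  [P0 ends]
  3='c' goto b→4
  4='cb' goto c→5
  5='cbc' goto b→6
  6='cbcb' goto ·  [P1 ends]

Failure links (BFS by depth):
  n1('b'): parent n0 fail=0; on 'b' 0 → fail=0;  out ∅∪∅=∅
  n3('c'): parent n0 fail=0; on 'c' 0 → fail=0;  out ∅∪∅=∅
  n2('ba'): parent n1 fail=0; on 'a' 0 → fail=0;  out {0}∪∅={0}
  n4('cb'): parent n3 fail=0; on 'b' 0 → fail=1;  out ∅∪∅=∅
  n5('cbc'): parent n4 fail=1; on 'c' 1→0 → fail=3;  out ∅∪∅=∅
  n6('cbcb'): parent n5 fail=3; on 'b' 3 → fail=4;  out {1}∪∅={1}

Text stream:
pos 0 'b': at 1
pos 1 'c': at 3 (fail-walked)
pos 2 'c': at 3 (fail-walked)
pos 3 'b': at 4
pos 4 'c': at 5
pos 5 'b': at 6  emit P1@[2:5]
pos 6 'c': at 5 (fail-walked)
pos 7 'b': at 6  emit P1@[4:7]
pos 8 'c': at 5 (fail-walked)
pos 9 'b': at 6  emit P1@[6:9]
pos 10 'c': at 5 (fail-walked)
pos 11 'b': at 6  emit P1@[8:11]
pos 12 'c': at 5 (fail-walked)
pos 13 'b': at 6  emit P1@[10:13]
pos 14 'c': at 5 (fail-walked)
pos 15 'b': at 6  emit P1@[12:15]
pos 16 'b': at 1 (fail-walked)
pos 17 'a': at 2  emit P0@[16:17]
pos 18 'b': at 1 (fail-walked)
pos 19 'a': at 2  emit P0@[18:19]
pos 20 'c': at 3 (fail-walked)
pos 21 'b': at 4
pos 22 'c': at 5
pos 23 'b': at 6  emit P1@[20:23]
pos 24 'c': at 5 (fail-walked)
pos 25 'b': at 6  emit P1@[22:25]
pos 26 'c': at 5 (fail-walked)
pos 27 'b': at 6  emit P1@[24:27]
pos 28 'c': at 5 (fail-walked)
pos 29 'b': at 6  emit P1@[26:29]
pos 30 'a': at 2 (fail-walked)  emit P0@[29:30]
pos 31 'b': at 1 (fail-walked)
pos 32 'b': at 1 (fail-walked)
pos 33 'a': at 2  emit P0@[32:33]
pos 34 'a': at 0 (fail-walked)
pos 35 'c': at 3
pos 36 'b': at 4
pos 37 'c': at 5
pos 38 'b': at 6  emit P1@[35:38]
pos 39 'c': at 5 (fail-walked)
pos 40 'c': at 3 (fail-walked)
pos 41 'b': at 4
pos 42 'c': at 5
pos 43 'b': at 6  emit P1@[40:43]
pos 44 'b': at 1 (fail-walked)
pos 45 'c': at 3 (fail-walked)
pos 46 'b': at 4
pos 47 'c': at 5

Matches: [[5,1],[7,1],[9,1],[11,1],[13,1],[15,1],[17,0],[19,0],[23,1],[25,1],[27,1],[29,1],[30,0],[33,0],[38,1],[43,1]]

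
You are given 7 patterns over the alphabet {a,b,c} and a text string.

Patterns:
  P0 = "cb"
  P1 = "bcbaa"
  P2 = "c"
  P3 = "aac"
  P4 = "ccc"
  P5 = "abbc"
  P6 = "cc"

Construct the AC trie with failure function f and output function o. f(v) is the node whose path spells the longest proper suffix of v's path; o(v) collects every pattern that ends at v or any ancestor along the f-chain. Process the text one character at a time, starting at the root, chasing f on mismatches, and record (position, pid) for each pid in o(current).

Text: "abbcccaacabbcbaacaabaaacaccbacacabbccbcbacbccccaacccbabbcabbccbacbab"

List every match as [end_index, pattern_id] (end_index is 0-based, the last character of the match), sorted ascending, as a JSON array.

Build:
Trie (insert patterns):
  n0 'ε': a→8 b→3 c→1
  n1 'c': b→2 c→11  [P2 ends]
  n2 'cb': ·  [P0 ends]
  n3 'b': c→4
  n4 'bc': b→5
  n5 'bcb': a→6
  n6 'bcba': a→7
  n7 'bcbaa': ·  [P1 ends]
  n8 'a': a→9 b→13
  n9 'aa': c→10
  n10 'aac': ·  [P3 ends]
  n11 'cc': c→12  [P6 ends]
  n12 'ccc': ·  [P4 ends]
  n13 'ab': b→14
  n14 'abb': c→15
  n15 'abbc': ·  [P5 ends]

Failure links (BFS by depth):
  n1('c'): parent n0 fail=0; on 'c' 0 → fail=0;  out {2}∪∅={2}
  n3('b'): parent n0 fail=0; on 'b' 0 → fail=0;  out ∅∪∅=∅
  n8('a'): parent n0 fail=0; on 'a' 0 → fail=0;  out ∅∪∅=∅
  n2('cb'): parent n1 fail=0; on 'b' 0 → fail=3;  out {0}∪∅={0}
  n4('bc'): parent n3 fail=0; on 'c' 0 → fail=1;  out ∅∪{2}={2}
  n9('aa'): parent n8 fail=0; on 'a' 0 → fail=8;  out ∅∪∅=∅
  n11('cc'): parent n1 fail=0; on 'c' 0 → fail=1;  out {6}∪{2}={2,6}
  n13('ab'): parent n8 fail=0; on 'b' 0 → fail=3;  out ∅∪∅=∅
  n5('bcb'): parent n4 fail=1; on 'b' 1 → fail=2;  out ∅∪{0}={0}
  n10('aac'): parent n9 fail=8; on 'c' 8→0 → fail=1;  out {3}∪{2}={2,3}
  n12('ccc'): parent n11 fail=1; on 'c' 1 → fail=11;  out {4}∪{2,6}={2,4,6}
  n14('abb'): parent n13 fail=3; on 'b' 3→0 → fail=3;  out ∅∪∅=∅
  n6('bcba'): parent n5 fail=2; on 'a' 2→3→0 → fail=8;  out ∅∪∅=∅
  n15('abbc'): parent n14 fail=3; on 'c' 3 → fail=4;  out {5}∪{2}={2,5}
  n7('bcbaa'): parent n6 fail=8; on 'a' 8 → fail=9;  out {1}∪∅={1}

Scan:
pos 0 'a': at 8
pos 1 'b': at 13
pos 2 'b': at 14
pos 3 'c': at 15  ** P2@[3:3],P5@[0:3]
pos 4 'c': at 11 (via fail)  ** P2@[4:4],P6@[3:4]
pos 5 'c': at 12  ** P2@[5:5],P4@[3:5],P6@[4:5]
pos 6 'a': at 8 (via fail)
pos 7 'a': at 9
pos 8 'c': at 10  ** P2@[8:8],P3@[6:8]
pos 9 'a': at 8 (via fail)
pos 10 'b': at 13
pos 11 'b': at 14
pos 12 'c': at 15  ** P2@[12:12],P5@[9:12]
pos 13 'b': at 5 (via fail)  ** P0@[12:13]
pos 14 'a': at 6
pos 15 'a': at 7  ** P1@[11:15]
pos 16 'c': at 10 (via fail)  ** P2@[16:16],P3@[14:16]
pos 17 'a': at 8 (via fail)
pos 18 'a': at 9
pos 19 'b': at 13 (via fail)
pos 20 'a': at 8 (via fail)
pos 21 'a': at 9
pos 22 'a': at 9 (via fail)
pos 23 'c': at 10  ** P2@[23:23],P3@[21:23]
pos 24 'a': at 8 (via fail)
pos 25 'c': at 1 (via fail)  ** P2@[25:25]
pos 26 'c': at 11  ** P2@[26:26],P6@[25:26]
pos 27 'b': at 2 (via fail)  ** P0@[26:27]
pos 28 'a': at 8 (via fail)
pos 29 'c': at 1 (via fail)  ** P2@[29:29]
pos 30 'a': at 8 (via fail)
pos 31 'c': at 1 (via fail)  ** P2@[31:31]
pos 32 'a': at 8 (via fail)
pos 33 'b': at 13
pos 34 'b': at 14
pos 35 'c': at 15  ** P2@[35:35],P5@[32:35]
pos 36 'c': at 11 (via fail)  ** P2@[36:36],P6@[35:36]
pos 37 'b': at 2 (via fail)  ** P0@[36:37]
pos 38 'c': at 4 (via fail)  ** P2@[38:38]
pos 39 'b': at 5  ** P0@[38:39]
pos 40 'a': at 6
pos 41 'c': at 1 (via fail)  ** P2@[41:41]
pos 42 'b': at 2  ** P0@[41:42]
pos 43 'c': at 4 (via fail)  ** P2@[43:43]
pos 44 'c': at 11 (via fail)  ** P2@[44:44],P6@[43:44]
pos 45 'c': at 12  ** P2@[45:45],P4@[43:45],P6@[44:45]
pos 46 'c': at 12 (via fail)  ** P2@[46:46],P4@[44:46],P6@[45:46]
pos 47 'a': at 8 (via fail)
pos 48 'a': at 9
pos 49 'c': at 10  ** P2@[49:49],P3@[47:49]
pos 50 'c': at 11 (via fail)  ** P2@[50:50],P6@[49:50]
pos 51 'c': at 12  ** P2@[51:51],P4@[49:51],P6@[50:51]
pos 52 'b': at 2 (via fail)  ** P0@[51:52]
pos 53 'a': at 8 (via fail)
pos 54 'b': at 13
pos 55 'b': at 14
pos 56 'c': at 15  ** P2@[56:56],P5@[53:56]
pos 57 'a': at 8 (via fail)
pos 58 'b': at 13
pos 59 'b': at 14
pos 60 'c': at 15  ** P2@[60:60],P5@[57:60]
pos 61 'c': at 11 (via fail)  ** P2@[61:61],P6@[60:61]
pos 62 'b': at 2 (via fail)  ** P0@[61:62]
pos 63 'a': at 8 (via fail)
pos 64 'c': at 1 (via fail)  ** P2@[64:64]
pos 65 'b': at 2  ** P0@[64:65]
pos 66 'a': at 8 (via fail)
pos 67 'b': at 13

Result: [[3,2],[3,5],[4,2],[4,6],[5,2],[5,4],[5,6],[8,2],[8,3],[12,2],[12,5],[13,0],[15,1],[16,2],[16,3],[23,2],[23,3],[25,2],[26,2],[26,6],[27,0],[29,2],[31,2],[35,2],[35,5],[36,2],[36,6],[37,0],[38,2],[39,0],[41,2],[42,0],[43,2],[44,2],[44,6],[45,2],[45,4],[45,6],[46,2],[46,4],[46,6],[49,2],[49,3],[50,2],[50,6],[51,2],[51,4],[51,6],[52,0],[56,2],[56,5],[60,2],[60,5],[61,2],[61,6],[62,0],[64,2],[65,0]]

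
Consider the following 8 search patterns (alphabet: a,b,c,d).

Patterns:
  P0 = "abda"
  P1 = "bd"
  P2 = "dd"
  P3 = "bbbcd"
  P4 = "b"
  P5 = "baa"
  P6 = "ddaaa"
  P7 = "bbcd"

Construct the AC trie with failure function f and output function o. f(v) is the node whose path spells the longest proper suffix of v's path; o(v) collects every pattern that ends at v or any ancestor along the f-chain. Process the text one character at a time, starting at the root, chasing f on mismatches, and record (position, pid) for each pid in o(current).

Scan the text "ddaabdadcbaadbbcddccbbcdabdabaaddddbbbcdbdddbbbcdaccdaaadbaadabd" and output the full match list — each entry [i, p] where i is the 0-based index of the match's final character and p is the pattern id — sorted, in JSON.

Build:
Trie (insert patterns):
  n0 'ε': a→1 b→5 d→7
  n1 'a': b→2
  n2 'ab': d→3
  n3 'abd': a→4
  n4 'abda': ·  [P0 ends]
  n5 'b': a→13 b→9 d→6  [P4 ends]
  n6 'bd': ·  [P1 ends]
  n7 'd': d→8
  n8 'dd': a→15  [P2 ends]
  n9 'bb': b→10 c→18
  n10 'bbb': c→11
  n11 'bbbc': d→12
  n12 'bbbcd': ·  [P3 ends]
  n13 'ba': a→14
  n14 'baa': ·  [P5 ends]
  n15 'dda': a→16
  n16 'ddaa': a→17
  n17 'ddaaa': ·  [P6 ends]
  n18 'bbc': d→19
  n19 'bbcd': ·  [P7 ends]

BFS fail/out derivation:
  n1('a'): parent n0 fail=0; on 'a' 0 → fail=0;  out ∅∪∅=∅
  n5('b'): parent n0 fail=0; on 'b' 0 → fail=0;  out {4}∪∅={4}
  n7('d'): parent n0 fail=0; on 'd' 0 → fail=0;  out ∅∪∅=∅
  n2('ab'): parent n1 fail=0; on 'b' 0 → fail=5;  out ∅∪{4}={4}
  n6('bd'): parent n5 fail=0; on 'd' 0 → fail=7;  out {1}∪∅={1}
  n8('dd'): parent n7 fail=0; on 'd' 0 → fail=7;  out {2}∪∅={2}
  n9('bb'): parent n5 fail=0; on 'b' 0 → fail=5;  out ∅∪{4}={4}
  n13('ba'): parent n5 fail=0; on 'a' 0 → fail=1;  out ∅∪∅=∅
  n3('abd'): parent n2 fail=5; on 'd' 5 → fail=6;  out ∅∪{1}={1}
  n10('bbb'): parent n9 fail=5; on 'b' 5 → fail=9;  out ∅∪{4}={4}
  n14('baa'): parent n13 fail=1; on 'a' 1→0 → fail=1;  out {5}∪∅={5}
  n15('dda'): parent n8 fail=7; on 'a' 7→0 → fail=1;  out ∅∪∅=∅
  n18('bbc'): parent n9 fail=5; on 'c' 5→0 → fail=0;  out ∅∪∅=∅
  n4('abda'): parent n3 fail=6; on 'a' 6→7→0 → fail=1;  out {0}∪∅={0}
  n11('bbbc'): parent n10 fail=9; on 'c' 9 → fail=18;  out ∅∪∅=∅
  n16('ddaa'): parent n15 fail=1; on 'a' 1→0 → fail=1;  out ∅∪∅=∅
  n19('bbcd'): parent n18 fail=0; on 'd' 0 → fail=7;  out {7}∪∅={7}
  n12('bbbcd'): parent n11 fail=18; on 'd' 18 → fail=19;  out {3}∪{7}={3,7}
  n17('ddaaa'): parent n16 fail=1; on 'a' 1→0 → fail=1;  out {6}∪∅={6}

Scan:
pos 0 'd': at 7
pos 1 'd': at 8  → match P2@[0:1]
pos 2 'a': at 15
pos 3 'a': at 16
pos 4 'b': at 2 ·f  → match P4@[4:4]
pos 5 'd': at 3  → match P1@[4:5]
pos 6 'a': at 4  → match P0@[3:6]
pos 7 'd': at 7 ·f
pos 8 'c': at 0 ·f
pos 9 'b': at 5  → match P4@[9:9]
pos 10 'a': at 13
pos 11 'a': at 14  → match P5@[9:11]
pos 12 'd': at 7 ·f
pos 13 'b': at 5 ·f  → match P4@[13:13]
pos 14 'b': at 9  → match P4@[14:14]
pos 15 'c': at 18
pos 16 'd': at 19  → match P7@[13:16]
pos 17 'd': at 8 ·f  → match P2@[16:17]
pos 18 'c': at 0 ·f
pos 19 'c': at 0
pos 20 'b': at 5  → match P4@[20:20]
pos 21 'b': at 9  → match P4@[21:21]
pos 22 'c': at 18
pos 23 'd': at 19  → match P7@[20:23]
pos 24 'a': at 1 ·f
pos 25 'b': at 2  → match P4@[25:25]
pos 26 'd': at 3  → match P1@[25:26]
pos 27 'a': at 4  → match P0@[24:27]
pos 28 'b': at 2 ·f  → match P4@[28:28]
pos 29 'a': at 13 ·f
pos 30 'a': at 14  → match P5@[28:30]
pos 31 'd': at 7 ·f
pos 32 'd': at 8  → match P2@[31:32]
pos 33 'd': at 8 ·f  → match P2@[32:33]
pos 34 'd': at 8 ·f  → match P2@[33:34]
pos 35 'b': at 5 ·f  → match P4@[35:35]
pos 36 'b': at 9  → match P4@[36:36]
pos 37 'b': at 10  → match P4@[37:37]
pos 38 'c': at 11
pos 39 'd': at 12  → match P3@[35:39],P7@[36:39]
pos 40 'b': at 5 ·f  → match P4@[40:40]
pos 41 'd': at 6  → match P1@[40:41]
pos 42 'd': at 8 ·f  → match P2@[41:42]
pos 43 'd': at 8 ·f  → match P2@[42:43]
pos 44 'b': at 5 ·f  → match P4@[44:44]
pos 45 'b': at 9  → match P4@[45:45]
pos 46 'b': at 10  → match P4@[46:46]
pos 47 'c': at 11
pos 48 'd': at 12  → match P3@[44:48],P7@[45:48]
pos 49 'a': at 1 ·f
pos 50 'c': at 0 ·f
pos 51 'c': at 0
pos 52 'd': at 7
pos 53 'a': at 1 ·f
pos 54 'a': at 1 ·f
pos 55 'a': at 1 ·f
pos 56 'd': at 7 ·f
pos 57 'b': at 5 ·f  → match P4@[57:57]
pos 58 'a': at 13
pos 59 'a': at 14  → match P5@[57:59]
pos 60 'd': at 7 ·f
pos 61 'a': at 1 ·f
pos 62 'b': at 2  → match P4@[62:62]
pos 63 'd': at 3  → match P1@[62:63]

Matches: [[1,2],[4,4],[5,1],[6,0],[9,4],[11,5],[13,4],[14,4],[16,7],[17,2],[20,4],[21,4],[23,7],[25,4],[26,1],[27,0],[28,4],[30,5],[32,2],[33,2],[34,2],[35,4],[36,4],[37,4],[39,3],[39,7],[40,4],[41,1],[42,2],[43,2],[44,4],[45,4],[46,4],[48,3],[48,7],[57,4],[59,5],[62,4],[63,1]]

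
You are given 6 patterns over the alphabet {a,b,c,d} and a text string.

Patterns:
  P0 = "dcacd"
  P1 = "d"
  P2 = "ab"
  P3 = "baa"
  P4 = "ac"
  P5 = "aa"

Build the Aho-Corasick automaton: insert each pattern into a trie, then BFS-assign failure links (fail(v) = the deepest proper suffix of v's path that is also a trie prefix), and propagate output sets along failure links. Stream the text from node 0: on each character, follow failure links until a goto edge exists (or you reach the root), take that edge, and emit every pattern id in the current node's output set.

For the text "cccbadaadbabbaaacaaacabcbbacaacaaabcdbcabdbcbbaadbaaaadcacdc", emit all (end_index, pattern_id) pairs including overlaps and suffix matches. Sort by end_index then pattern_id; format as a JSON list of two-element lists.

Build:
Trie nodes:
  0='ε' goto a→6 b→8 d→1
  1='d' goto c→2  ←P1
  2='dc' goto a→3
  3='dca' goto c→4
  4='dcac' goto d→5
  5='dcacd' goto ·  ←P0
  6='a' goto a→12 b→7 c→11
  7='ab' goto ·  ←P2
  8='b' goto a→9
  9='ba' goto a→10
  10='baa' goto ·  ←P3
  11='ac' goto ·  ←P4
  12='aa' goto ·  ←P5

Failure links (BFS by depth):
  fail(1) 'd': from fail(0)=0 chase 'd': 0 ⇒ 0;  out={1}∪out(0)={1}
  fail(6) 'a': from fail(0)=0 chase 'a': 0 ⇒ 0;  out=∅∪out(0)=∅
  fail(8) 'b': from fail(0)=0 chase 'b': 0 ⇒ 0;  out=∅∪out(0)=∅
  fail(2) 'dc': from fail(1)=0 chase 'c': 0 ⇒ 0;  out=∅∪out(0)=∅
  fail(7) 'ab': from fail(6)=0 chase 'b': 0 ⇒ 8;  out={2}∪out(8)={2}
  fail(9) 'ba': from fail(8)=0 chase 'a': 0 ⇒ 6;  out=∅∪out(6)=∅
  fail(11) 'ac': from fail(6)=0 chase 'c': 0 ⇒ 0;  out={4}∪out(0)={4}
  fail(12) 'aa': from fail(6)=0 chase 'a': 0 ⇒ 6;  out={5}∪out(6)={5}
  fail(3) 'dca': from fail(2)=0 chase 'a': 0 ⇒ 6;  out=∅∪out(6)=∅
  fail(10) 'baa': from fail(9)=6 chase 'a': 6 ⇒ 12;  out={3}∪out(12)={3,5}
  fail(4) 'dcac': from fail(3)=6 chase 'c': 6 ⇒ 11;  out=∅∪out(11)={4}
  fail(5) 'dcacd': from fail(4)=11 chase 'd': 11→0 ⇒ 1;  out={0}∪out(1)={0,1}

Run:
pos 0 'c': at 0
pos 1 'c': at 0
pos 2 'c': at 0
pos 3 'b': at 8
pos 4 'a': at 9
pos 5 'd': at 1 ·f  ** P1@[5:5]
pos 6 'a': at 6 ·f
pos 7 'a': at 12  ** P5@[6:7]
pos 8 'd': at 1 ·f  ** P1@[8:8]
pos 9 'b': at 8 ·f
pos 10 'a': at 9
pos 11 'b': at 7 ·f  ** P2@[10:11]
pos 12 'b': at 8 ·f
pos 13 'a': at 9
pos 14 'a': at 10  ** P3@[12:14],P5@[13:14]
pos 15 'a': at 12 ·f  ** P5@[14:15]
pos 16 'c': at 11 ·f  ** P4@[15:16]
pos 17 'a': at 6 ·f
pos 18 'a': at 12  ** P5@[17:18]
pos 19 'a': at 12 ·f  ** P5@[18:19]
pos 20 'c': at 11 ·f  ** P4@[19:20]
pos 21 'a': at 6 ·f
pos 22 'b': at 7  ** P2@[21:22]
pos 23 'c': at 0 ·f
pos 24 'b': at 8
pos 25 'b': at 8 ·f
pos 26 'a': at 9
pos 27 'c': at 11 ·f  ** P4@[26:27]
pos 28 'a': at 6 ·f
pos 29 'a': at 12  ** P5@[28:29]
pos 30 'c': at 11 ·f  ** P4@[29:30]
pos 31 'a': at 6 ·f
pos 32 'a': at 12  ** P5@[31:32]
pos 33 'a': at 12 ·f  ** P5@[32:33]
pos 34 'b': at 7 ·f  ** P2@[33:34]
pos 35 'c': at 0 ·f
pos 36 'd': at 1  ** P1@[36:36]
pos 37 'b': at 8 ·f
pos 38 'c': at 0 ·f
pos 39 'a': at 6
pos 40 'b': at 7  ** P2@[39:40]
pos 41 'd': at 1 ·f  ** P1@[41:41]
pos 42 'b': at 8 ·f
pos 43 'c': at 0 ·f
pos 44 'b': at 8
pos 45 'b': at 8 ·f
pos 46 'a': at 9
pos 47 'a': at 10  ** P3@[45:47],P5@[46:47]
pos 48 'd': at 1 ·f  ** P1@[48:48]
pos 49 'b': at 8 ·f
pos 50 'a': at 9
pos 51 'a': at 10  ** P3@[49:51],P5@[50:51]
pos 52 'a': at 12 ·f  ** P5@[51:52]
pos 53 'a': at 12 ·f  ** P5@[52:53]
pos 54 'd': at 1 ·f  ** P1@[54:54]
pos 55 'c': at 2
pos 56 'a': at 3
pos 57 'c': at 4  ** P4@[56:57]
pos 58 'd': at 5  ** P0@[54:58],P1@[58:58]
pos 59 'c': at 2 ·f

Matches: [[5,1],[7,5],[8,1],[11,2],[14,3],[14,5],[15,5],[16,4],[18,5],[19,5],[20,4],[22,2],[27,4],[29,5],[30,4],[32,5],[33,5],[34,2],[36,1],[40,2],[41,1],[47,3],[47,5],[48,1],[51,3],[51,5],[52,5],[53,5],[54,1],[57,4],[58,0],[58,1]]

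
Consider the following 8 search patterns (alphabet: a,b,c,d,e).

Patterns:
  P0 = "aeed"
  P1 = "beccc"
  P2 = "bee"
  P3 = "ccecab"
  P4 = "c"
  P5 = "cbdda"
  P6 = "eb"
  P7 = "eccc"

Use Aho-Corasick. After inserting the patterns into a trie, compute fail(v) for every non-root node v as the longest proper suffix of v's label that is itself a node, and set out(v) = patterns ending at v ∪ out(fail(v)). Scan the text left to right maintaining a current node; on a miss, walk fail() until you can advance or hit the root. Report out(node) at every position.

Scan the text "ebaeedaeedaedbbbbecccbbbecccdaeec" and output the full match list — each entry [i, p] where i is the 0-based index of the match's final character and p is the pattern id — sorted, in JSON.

Construct AC machine:
Trie nodes:
  0='ε' goto a→1 b→5 c→11 e→21
  1='a' goto e→2
  2='ae' goto e→3
  3='aee' goto d→4
  4='aeed' goto ·  ←P0
  5='b' goto e→6
  6='be' goto c→7 e→10
  7='bec' goto c→8
  8='becc' goto c→9
  9='beccc' goto ·  ←P1
  10='bee' goto ·  ←P2
  11='c' goto b→17 c→12  ←P4
  12='cc' goto e→13
  13='cce' goto c→14
  14='ccec' goto a→15
  15='cceca' goto b→16
  16='ccecab' goto ·  ←P3
  17='cb' goto d→18
  18='cbd' goto d→19
  19='cbdd' goto a→20
  20='cbdda' goto ·  ←P5
  21='e' goto b→22 c→23
  22='eb' goto ·  ←P6
  23='ec' goto c→24
  24='ecc' goto c→25
  25='eccc' goto ·  ←P7

Failure links (BFS by depth):
  n1('a'): parent n0 fail=0; on 'a' 0 → fail=0;  out ∅∪∅=∅
  n5('b'): parent n0 fail=0; on 'b' 0 → fail=0;  out ∅∪∅=∅
  n11('c'): parent n0 fail=0; on 'c' 0 → fail=0;  out {4}∪∅={4}
  n21('e'): parent n0 fail=0; on 'e' 0 → fail=0;  out ∅∪∅=∅
  n2('ae'): parent n1 fail=0; on 'e' 0 → fail=21;  out ∅∪∅=∅
  n6('be'): parent n5 fail=0; on 'e' 0 → fail=21;  out ∅∪∅=∅
  n12('cc'): parent n11 fail=0; on 'c' 0 → fail=11;  out ∅∪{4}={4}
  n17('cb'): parent n11 fail=0; on 'b' 0 → fail=5;  out ∅∪∅=∅
  n22('eb'): parent n21 fail=0; on 'b' 0 → fail=5;  out {6}∪∅={6}
  n23('ec'): parent n21 fail=0; on 'c' 0 → fail=11;  out ∅∪{4}={4}
  n3('aee'): parent n2 fail=21; on 'e' 21→0 → fail=21;  out ∅∪∅=∅
  n7('bec'): parent n6 fail=21; on 'c' 21 → fail=23;  out ∅∪{4}={4}
  n10('bee'): parent n6 fail=21; on 'e' 21→0 → fail=21;  out {2}∪∅={2}
  n13('cce'): parent n12 fail=11; on 'e' 11→0 → fail=21;  out ∅∪∅=∅
  n18('cbd'): parent n17 fail=5; on 'd' 5→0 → fail=0;  out ∅∪∅=∅
  n24('ecc'): parent n23 fail=11; on 'c' 11 → fail=12;  out ∅∪{4}={4}
  n4('aeed'): parent n3 fail=21; on 'd' 21→0 → fail=0;  out {0}∪∅={0}
  n8('becc'): parent n7 fail=23; on 'c' 23 → fail=24;  out ∅∪{4}={4}
  n14('ccec'): parent n13 fail=21; on 'c' 21 → fail=23;  out ∅∪{4}={4}
  n19('cbdd'): parent n18 fail=0; on 'd' 0 → fail=0;  out ∅∪∅=∅
  n25('eccc'): parent n24 fail=12; on 'c' 12→11 → fail=12;  out {7}∪{4}={4,7}
  n9('beccc'): parent n8 fail=24; on 'c' 24 → fail=25;  out {1}∪{4,7}={1,4,7}
  n15('cceca'): parent n14 fail=23; on 'a' 23→11→0 → fail=1;  out ∅∪∅=∅
  n20('cbdda'): parent n19 fail=0; on 'a' 0 → fail=1;  out {5}∪∅={5}
  n16('ccecab'): parent n15 fail=1; on 'b' 1→0 → fail=5;  out {3}∪∅={3}

Scan:
pos 0 'e': at 21
pos 1 'b': at 22  emit P6@[0:1]
pos 2 'a': at 1 (via fail)
pos 3 'e': at 2
pos 4 'e': at 3
pos 5 'd': at 4  emit P0@[2:5]
pos 6 'a': at 1 (via fail)
pos 7 'e': at 2
pos 8 'e': at 3
pos 9 'd': at 4  emit P0@[6:9]
pos 10 'a': at 1 (via fail)
pos 11 'e': at 2
pos 12 'd': at 0 (via fail)
pos 13 'b': at 5
pos 14 'b': at 5 (via fail)
pos 15 'b': at 5 (via fail)
pos 16 'b': at 5 (via fail)
pos 17 'e': at 6
pos 18 'c': at 7  emit P4@[18:18]
pos 19 'c': at 8  emit P4@[19:19]
pos 20 'c': at 9  emit P1@[16:20],P4@[20:20],P7@[17:20]
pos 21 'b': at 17 (via fail)
pos 22 'b': at 5 (via fail)
pos 23 'b': at 5 (via fail)
pos 24 'e': at 6
pos 25 'c': at 7  emit P4@[25:25]
pos 26 'c': at 8  emit P4@[26:26]
pos 27 'c': at 9  emit P1@[23:27],P4@[27:27],P7@[24:27]
pos 28 'd': at 0 (via fail)
pos 29 'a': at 1
pos 30 'e': at 2
pos 31 'e': at 3
pos 32 'c': at 23 (via fail)  emit P4@[32:32]

All matches (sorted): [[1,6],[5,0],[9,0],[18,4],[19,4],[20,1],[20,4],[20,7],[25,4],[26,4],[27,1],[27,4],[27,7],[32,4]]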